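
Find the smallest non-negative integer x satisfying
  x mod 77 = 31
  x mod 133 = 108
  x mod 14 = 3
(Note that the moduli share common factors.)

gcd(77, 133) = 7 and 7 | (108 − 31), so the pair is consistent; merging gives x ≡ 108 (mod 1463), where 1463 = lcm(77, 133).
gcd(1463, 14) = 7 and 7 | (3 − 108), so the pair is consistent; merging gives x ≡ 1571 (mod 2926), where 2926 = lcm(1463, 14).
The solution is unique modulo lcm(77, 133, 14) = 2926.

1571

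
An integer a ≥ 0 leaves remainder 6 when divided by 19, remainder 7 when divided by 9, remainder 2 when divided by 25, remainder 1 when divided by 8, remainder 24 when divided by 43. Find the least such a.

566377

Combine the congruences pairwise.
From a ≡ 6 (mod 19) write a = 6 + 19t. Substituting into a ≡ 7 (mod 9) gives 19t ≡ 1 (mod 9), and since 1⁻¹ ≡ 1 (mod 9), t ≡ 1. Hence a ≡ 6 + 19·1 = 25 (mod 171).
From a ≡ 25 (mod 171) write a = 25 + 171t. Substituting into a ≡ 2 (mod 25) gives 171t ≡ 2 (mod 25), and since 21⁻¹ ≡ 6 (mod 25), t ≡ 12. Hence a ≡ 25 + 171·12 = 2077 (mod 4275).
From a ≡ 2077 (mod 4275) write a = 2077 + 4275t. Substituting into a ≡ 1 (mod 8) gives 4275t ≡ 4 (mod 8), and since 3⁻¹ ≡ 3 (mod 8), t ≡ 4. Hence a ≡ 2077 + 4275·4 = 19177 (mod 34200).
From a ≡ 19177 (mod 34200) write a = 19177 + 34200t. Substituting into a ≡ 24 (mod 43) gives 34200t ≡ 25 (mod 43), and since 15⁻¹ ≡ 23 (mod 43), t ≡ 16. Hence a ≡ 19177 + 34200·16 = 566377 (mod 1470600).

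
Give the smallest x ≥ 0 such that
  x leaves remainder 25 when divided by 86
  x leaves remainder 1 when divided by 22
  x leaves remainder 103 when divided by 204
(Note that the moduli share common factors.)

54979

gcd(86, 22) = 2 and 2 | (1 − 25), so the pair is consistent; merging gives x ≡ 111 (mod 946), where 946 = lcm(86, 22).
gcd(946, 204) = 2 and 2 | (103 − 111), so the pair is consistent; merging gives x ≡ 54979 (mod 96492), where 96492 = lcm(946, 204).
The solution is unique modulo lcm(86, 22, 204) = 96492.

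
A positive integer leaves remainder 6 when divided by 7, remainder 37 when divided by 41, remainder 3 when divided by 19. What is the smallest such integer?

2169

The moduli are pairwise coprime; N = 7·41·19 = 5453.
N/7 = 779; 779 ≡ 2 (mod 7); 2·4 ≡ 1, so inverse 4.
N/41 = 133; 133 ≡ 10 (mod 41); 10·37 ≡ 1, so inverse 37.
N/19 = 287; 287 ≡ 2 (mod 19); 2·10 ≡ 1, so inverse 10.
m ≡ 6·779·4 + 37·133·37 + 3·287·10 = 209383.
209383 mod 5453 = 2169.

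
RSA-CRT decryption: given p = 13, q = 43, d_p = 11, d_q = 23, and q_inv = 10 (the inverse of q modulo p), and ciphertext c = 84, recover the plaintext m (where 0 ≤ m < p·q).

m₁ = c^(d_p) mod p: c ≡ 6 (mod 13), and 6^11 mod 13 = 11.
m₂ = c^(d_q) mod q: c ≡ 41 (mod 43), and 41^23 mod 43 = 4.
h = q_inv·(m₁ − m₂) mod p = 10·(11 − 4) mod 13 = 5.
m = m₂ + h·q = 4 + 5·43 = 219.

219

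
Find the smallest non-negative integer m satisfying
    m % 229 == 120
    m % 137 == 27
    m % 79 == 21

1113289

The moduli are pairwise coprime; N = 229·137·79 = 2478467.
N/229 = 10823; 10823 ≡ 60 (mod 229); 60·42 ≡ 1, so inverse 42.
N/137 = 18091; 18091 ≡ 7 (mod 137); 7·98 ≡ 1, so inverse 98.
N/79 = 31373; 31373 ≡ 10 (mod 79); 10·8 ≡ 1, so inverse 8.
m ≡ 120·10823·42 + 27·18091·98 + 21·31373·8 = 107687370.
107687370 mod 2478467 = 1113289.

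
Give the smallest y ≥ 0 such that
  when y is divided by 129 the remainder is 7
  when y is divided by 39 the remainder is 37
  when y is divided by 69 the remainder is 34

gcd(129, 39) = 3 and 3 | (37 − 7), so the pair is consistent; merging gives y ≡ 1168 (mod 1677), where 1677 = lcm(129, 39).
gcd(1677, 69) = 3 and 3 | (34 − 1168), so the pair is consistent; merging gives y ≡ 26323 (mod 38571), where 38571 = lcm(1677, 69).
The solution is unique modulo lcm(129, 39, 69) = 38571.

26323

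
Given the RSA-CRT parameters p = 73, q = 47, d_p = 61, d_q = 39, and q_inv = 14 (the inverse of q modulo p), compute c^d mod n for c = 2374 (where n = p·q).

m₁ = c^(d_p) mod p: c ≡ 38 (mod 73), and 38^61 mod 73 = 12.
m₂ = c^(d_q) mod q: c ≡ 24 (mod 47), and 24^39 mod 47 = 34.
h = q_inv·(m₁ − m₂) mod p = 14·(12 − 34) mod 73 = 57.
m = m₂ + h·q = 34 + 57·47 = 2713.

2713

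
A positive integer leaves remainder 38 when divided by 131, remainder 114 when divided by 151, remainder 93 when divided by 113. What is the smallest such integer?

The moduli are pairwise coprime; N = 131·151·113 = 2235253.
N/131 = 17063; 17063 ≡ 33 (mod 131); 33·4 ≡ 1, so inverse 4.
N/151 = 14803; 14803 ≡ 5 (mod 151); 5·121 ≡ 1, so inverse 121.
N/113 = 19781; 19781 ≡ 6 (mod 113); 6·19 ≡ 1, so inverse 19.
x ≡ 38·17063·4 + 114·14803·121 + 93·19781·19 = 241739185.
241739185 mod 2235253 = 331861.

331861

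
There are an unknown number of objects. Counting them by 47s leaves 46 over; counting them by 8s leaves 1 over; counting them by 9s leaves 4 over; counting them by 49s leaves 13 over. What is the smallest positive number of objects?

From N ≡ 46 (mod 47) write N = 46 + 47t. Substituting into N ≡ 1 (mod 8) gives 47t ≡ 3 (mod 8), and since 7⁻¹ ≡ 7 (mod 8), t ≡ 5. Hence N ≡ 46 + 47·5 = 281 (mod 376).
From N ≡ 281 (mod 376) write N = 281 + 376t. Substituting into N ≡ 4 (mod 9) gives 376t ≡ 2 (mod 9), and since 7⁻¹ ≡ 4 (mod 9), t ≡ 8. Hence N ≡ 281 + 376·8 = 3289 (mod 3384).
From N ≡ 3289 (mod 3384) write N = 3289 + 3384t. Substituting into N ≡ 13 (mod 49) gives 3384t ≡ 7 (mod 49), and since 3⁻¹ ≡ 33 (mod 49), t ≡ 35. Hence N ≡ 3289 + 3384·35 = 121729 (mod 165816).

121729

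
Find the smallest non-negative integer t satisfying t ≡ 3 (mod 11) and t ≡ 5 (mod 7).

From t ≡ 3 (mod 11) write t = 3 + 11s. Substituting into t ≡ 5 (mod 7) gives 11s ≡ 2 (mod 7), and since 4⁻¹ ≡ 2 (mod 7), s ≡ 4. Hence t ≡ 3 + 11·4 = 47 (mod 77).

47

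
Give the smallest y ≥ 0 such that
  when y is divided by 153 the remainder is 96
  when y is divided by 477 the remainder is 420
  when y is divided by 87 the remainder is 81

218886

gcd(153, 477) = 9 and 9 | (420 − 96), so the pair is consistent; merging gives y ≡ 8052 (mod 8109), where 8109 = lcm(153, 477).
gcd(8109, 87) = 3 and 3 | (81 − 8052), so the pair is consistent; merging gives y ≡ 218886 (mod 235161), where 235161 = lcm(8109, 87).
The solution is unique modulo lcm(153, 477, 87) = 235161.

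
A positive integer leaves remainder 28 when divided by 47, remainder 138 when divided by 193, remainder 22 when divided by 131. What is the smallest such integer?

From n ≡ 28 (mod 47) write n = 28 + 47t. Substituting into n ≡ 138 (mod 193) gives 47t ≡ 110 (mod 193), and since 47⁻¹ ≡ 115 (mod 193), t ≡ 105. Hence n ≡ 28 + 47·105 = 4963 (mod 9071).
From n ≡ 4963 (mod 9071) write n = 4963 + 9071t. Substituting into n ≡ 22 (mod 131) gives 9071t ≡ 37 (mod 131), and since 32⁻¹ ≡ 86 (mod 131), t ≡ 38. Hence n ≡ 4963 + 9071·38 = 349661 (mod 1188301).

349661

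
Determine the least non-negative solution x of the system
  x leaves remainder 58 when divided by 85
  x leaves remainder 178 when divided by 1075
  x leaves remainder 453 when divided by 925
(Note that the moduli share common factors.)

Combine the congruences pairwise.
gcd(85, 1075) = 5 and 5 | (178 − 58), so the pair is consistent; merging gives x ≡ 4478 (mod 18275), where 18275 = lcm(85, 1075).
gcd(18275, 925) = 25 and 25 | (453 − 4478), so the pair is consistent; merging gives x ≡ 406528 (mod 676175), where 676175 = lcm(18275, 925).
The solution is unique modulo lcm(85, 1075, 925) = 676175.

406528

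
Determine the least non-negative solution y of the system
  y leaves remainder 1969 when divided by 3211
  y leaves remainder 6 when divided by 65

8391

Combine the congruences pairwise.
gcd(3211, 65) = 13 and 13 | (6 − 1969), so the pair is consistent; merging gives y ≡ 8391 (mod 16055), where 16055 = lcm(3211, 65).
The solution is unique modulo lcm(3211, 65) = 16055.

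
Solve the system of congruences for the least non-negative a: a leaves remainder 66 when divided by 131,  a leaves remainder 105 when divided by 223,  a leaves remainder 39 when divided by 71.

From a ≡ 66 (mod 131) write a = 66 + 131t. Substituting into a ≡ 105 (mod 223) gives 131t ≡ 39 (mod 223), and since 131⁻¹ ≡ 143 (mod 223), t ≡ 2. Hence a ≡ 66 + 131·2 = 328 (mod 29213).
From a ≡ 328 (mod 29213) write a = 328 + 29213t. Substituting into a ≡ 39 (mod 71) gives 29213t ≡ 66 (mod 71), and since 32⁻¹ ≡ 20 (mod 71), t ≡ 42. Hence a ≡ 328 + 29213·42 = 1227274 (mod 2074123).

1227274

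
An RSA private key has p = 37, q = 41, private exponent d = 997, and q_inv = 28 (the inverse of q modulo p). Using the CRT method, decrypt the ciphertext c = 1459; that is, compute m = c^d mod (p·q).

826

d_p = d mod (p−1) = 997 mod 36 = 25; d_q = d mod (q−1) = 37.
m₁ = c^(d_p) mod p: c ≡ 16 (mod 37), and 16^25 mod 37 = 12.
m₂ = c^(d_q) mod q: c ≡ 24 (mod 41), and 24^37 mod 41 = 6.
h = q_inv·(m₁ − m₂) mod p = 28·(12 − 6) mod 37 = 20.
m = m₂ + h·q = 6 + 20·41 = 826.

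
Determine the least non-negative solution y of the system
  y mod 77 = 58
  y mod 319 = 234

1829

gcd(77, 319) = 11 and 11 | (234 − 58), so the pair is consistent; merging gives y ≡ 1829 (mod 2233), where 2233 = lcm(77, 319).
The solution is unique modulo lcm(77, 319) = 2233.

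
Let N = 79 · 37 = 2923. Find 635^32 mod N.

2073

Mod 79: 635 ≡ 3; 3^32 ≡ 19 (mod 79).
Mod 37: 635 ≡ 6; 6^32 ≡ 1 (mod 37).
Combine by CRT: x ≡ 19 (mod 79), x ≡ 1 (mod 37) ⇒ x ≡ 2073 (mod 2923).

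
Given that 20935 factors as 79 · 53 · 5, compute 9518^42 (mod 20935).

Mod 79: 9518 ≡ 38; 38^42 ≡ 46 (mod 79).
Mod 53: 9518 ≡ 31; 31^42 ≡ 9 (mod 53).
Mod 5: 9518 ≡ 3; by Fermat, exponent reduces to 42 mod 4 = 2; 3^2 ≡ 4 (mod 5).
Combine by CRT: x ≡ 46 (mod 79), x ≡ 9 (mod 53), x ≡ 4 (mod 5) ⇒ x ≡ 10079 (mod 20935).

10079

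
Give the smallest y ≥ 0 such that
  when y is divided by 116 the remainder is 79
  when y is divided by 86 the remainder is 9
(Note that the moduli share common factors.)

Combine the congruences pairwise.
gcd(116, 86) = 2 and 2 | (9 − 79), so the pair is consistent; merging gives y ≡ 1471 (mod 4988), where 4988 = lcm(116, 86).
The solution is unique modulo lcm(116, 86) = 4988.

1471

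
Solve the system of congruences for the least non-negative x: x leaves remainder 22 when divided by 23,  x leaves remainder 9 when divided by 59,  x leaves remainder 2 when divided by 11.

The moduli are pairwise coprime; N = 23·59·11 = 14927.
N/23 = 649; 649 ≡ 5 (mod 23); 5·14 ≡ 1, so inverse 14.
N/59 = 253; 253 ≡ 17 (mod 59); 17·7 ≡ 1, so inverse 7.
N/11 = 1357; 1357 ≡ 4 (mod 11); 4·3 ≡ 1, so inverse 3.
x ≡ 22·649·14 + 9·253·7 + 2·1357·3 = 223973.
223973 mod 14927 = 68.

68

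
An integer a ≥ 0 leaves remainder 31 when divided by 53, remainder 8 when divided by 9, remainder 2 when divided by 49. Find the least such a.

296

From a ≡ 31 (mod 53) write a = 31 + 53t. Substituting into a ≡ 8 (mod 9) gives 53t ≡ 4 (mod 9), and since 8⁻¹ ≡ 8 (mod 9), t ≡ 5. Hence a ≡ 31 + 53·5 = 296 (mod 477).
From a ≡ 296 (mod 477) write a = 296 + 477t. Substituting into a ≡ 2 (mod 49) gives 477t ≡ 0 (mod 49), and since 36⁻¹ ≡ 15 (mod 49), t ≡ 0. Hence a ≡ 296 + 477·0 = 296 (mod 23373).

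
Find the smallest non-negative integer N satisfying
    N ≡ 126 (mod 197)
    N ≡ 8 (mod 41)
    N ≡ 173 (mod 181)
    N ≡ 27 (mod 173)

The moduli are pairwise coprime; M = 197·41·181·173 = 252915101.
M/197 = 1283833; 1283833 ≡ 181 (mod 197); 181·160 ≡ 1, so inverse 160.
M/41 = 6168661; 6168661 ≡ 6 (mod 41); 6·7 ≡ 1, so inverse 7.
M/181 = 1397321; 1397321 ≡ 1 (mod 181), inverse 1.
M/173 = 1461937; 1461937 ≡ 87 (mod 173); 87·2 ≡ 1, so inverse 2.
N ≡ 126·1283833·160 + 8·6168661·7 + 173·1397321·1 + 27·1461937·2 = 26548199427.
26548199427 mod 252915101 = 245028923.

245028923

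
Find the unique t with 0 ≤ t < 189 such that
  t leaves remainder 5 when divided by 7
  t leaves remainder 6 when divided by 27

Combine the congruences pairwise.
From t ≡ 5 (mod 7) write t = 5 + 7s. Substituting into t ≡ 6 (mod 27) gives 7s ≡ 1 (mod 27), and since 7⁻¹ ≡ 4 (mod 27), s ≡ 4. Hence t ≡ 5 + 7·4 = 33 (mod 189).

33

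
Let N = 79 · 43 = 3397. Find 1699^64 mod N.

2085

Mod 79: 1699 ≡ 40; 40^64 ≡ 31 (mod 79).
Mod 43: 1699 ≡ 22; by Fermat, exponent reduces to 64 mod 42 = 22; 22^22 ≡ 21 (mod 43).
Combine by CRT: x ≡ 31 (mod 79), x ≡ 21 (mod 43) ⇒ x ≡ 2085 (mod 3397).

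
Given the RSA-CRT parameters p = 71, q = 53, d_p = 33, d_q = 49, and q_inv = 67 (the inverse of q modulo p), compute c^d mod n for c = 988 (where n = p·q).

m₁ = c^(d_p) mod p: c ≡ 65 (mod 71), and 65^33 mod 71 = 69.
m₂ = c^(d_q) mod q: c ≡ 34 (mod 53), and 34^49 mod 53 = 12.
h = q_inv·(m₁ − m₂) mod p = 67·(69 − 12) mod 71 = 56.
m = m₂ + h·q = 12 + 56·53 = 2980.

2980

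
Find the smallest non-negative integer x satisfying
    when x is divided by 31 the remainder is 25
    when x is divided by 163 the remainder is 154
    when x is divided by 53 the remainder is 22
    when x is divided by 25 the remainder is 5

The moduli are pairwise coprime; N = 31·163·53·25 = 6695225.
N/31 = 215975; 215975 ≡ 29 (mod 31); 29·15 ≡ 1, so inverse 15.
N/163 = 41075; 41075 ≡ 162 (mod 163); 162·162 ≡ 1, so inverse 162.
N/53 = 126325; 126325 ≡ 26 (mod 53); 26·51 ≡ 1, so inverse 51.
N/25 = 267809; 267809 ≡ 9 (mod 25); 9·14 ≡ 1, so inverse 14.
x ≡ 25·215975·15 + 154·41075·162 + 22·126325·51 + 5·267809·14 = 1266213005.
1266213005 mod 6695225 = 815480.

815480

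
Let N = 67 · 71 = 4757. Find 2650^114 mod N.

Mod 67: 2650 ≡ 37; by Fermat, exponent reduces to 114 mod 66 = 48; 37^48 ≡ 1 (mod 67).
Mod 71: 2650 ≡ 23; by Fermat, exponent reduces to 114 mod 70 = 44; 23^44 ≡ 32 (mod 71).
Combine by CRT: x ≡ 1 (mod 67), x ≡ 32 (mod 71) ⇒ x ≡ 671 (mod 4757).

671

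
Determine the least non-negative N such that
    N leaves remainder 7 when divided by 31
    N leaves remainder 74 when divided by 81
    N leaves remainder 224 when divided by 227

From N ≡ 7 (mod 31) write N = 7 + 31t. Substituting into N ≡ 74 (mod 81) gives 31t ≡ 67 (mod 81), and since 31⁻¹ ≡ 34 (mod 81), t ≡ 10. Hence N ≡ 7 + 31·10 = 317 (mod 2511).
From N ≡ 317 (mod 2511) write N = 317 + 2511t. Substituting into N ≡ 224 (mod 227) gives 2511t ≡ 134 (mod 227), and since 14⁻¹ ≡ 146 (mod 227), t ≡ 42. Hence N ≡ 317 + 2511·42 = 105779 (mod 569997).

105779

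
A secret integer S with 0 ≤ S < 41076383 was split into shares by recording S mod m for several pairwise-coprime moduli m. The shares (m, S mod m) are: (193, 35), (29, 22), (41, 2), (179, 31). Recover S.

20022434

The moduli are pairwise coprime; N = 193·29·41·179 = 41076383.
N/193 = 212831; 212831 ≡ 145 (mod 193); 145·4 ≡ 1, so inverse 4.
N/29 = 1416427; 1416427 ≡ 9 (mod 29); 9·13 ≡ 1, so inverse 13.
N/41 = 1001863; 1001863 ≡ 28 (mod 41); 28·22 ≡ 1, so inverse 22.
N/179 = 229477; 229477 ≡ 178 (mod 179); 178·178 ≡ 1, so inverse 178.
S ≡ 35·212831·4 + 22·1416427·13 + 2·1001863·22 + 31·229477·178 = 1745230520.
1745230520 mod 41076383 = 20022434.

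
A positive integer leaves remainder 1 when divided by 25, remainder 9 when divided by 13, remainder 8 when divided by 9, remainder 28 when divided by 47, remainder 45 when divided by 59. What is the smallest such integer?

1634876

From n ≡ 1 (mod 25) write n = 1 + 25t. Substituting into n ≡ 9 (mod 13) gives 25t ≡ 8 (mod 13), and since 12⁻¹ ≡ 12 (mod 13), t ≡ 5. Hence n ≡ 1 + 25·5 = 126 (mod 325).
From n ≡ 126 (mod 325) write n = 126 + 325t. Substituting into n ≡ 8 (mod 9) gives 325t ≡ 8 (mod 9), and since 1⁻¹ ≡ 1 (mod 9), t ≡ 8. Hence n ≡ 126 + 325·8 = 2726 (mod 2925).
From n ≡ 2726 (mod 2925) write n = 2726 + 2925t. Substituting into n ≡ 28 (mod 47) gives 2925t ≡ 28 (mod 47), and since 11⁻¹ ≡ 30 (mod 47), t ≡ 41. Hence n ≡ 2726 + 2925·41 = 122651 (mod 137475).
From n ≡ 122651 (mod 137475) write n = 122651 + 137475t. Substituting into n ≡ 45 (mod 59) gives 137475t ≡ 55 (mod 59), and since 5⁻¹ ≡ 12 (mod 59), t ≡ 11. Hence n ≡ 122651 + 137475·11 = 1634876 (mod 8111025).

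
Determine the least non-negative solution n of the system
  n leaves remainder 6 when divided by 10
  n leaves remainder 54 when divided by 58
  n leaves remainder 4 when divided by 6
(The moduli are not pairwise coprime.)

Combine the congruences pairwise.
gcd(10, 58) = 2 and 2 | (54 − 6), so the pair is consistent; merging gives n ≡ 286 (mod 290), where 290 = lcm(10, 58).
gcd(290, 6) = 2 and 2 | (4 − 286), so the pair is consistent; merging gives n ≡ 286 (mod 870), where 870 = lcm(290, 6).
The solution is unique modulo lcm(10, 58, 6) = 870.

286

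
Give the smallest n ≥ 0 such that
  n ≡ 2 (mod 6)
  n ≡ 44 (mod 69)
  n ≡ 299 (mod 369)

8048

gcd(6, 69) = 3 and 3 | (44 − 2), so the pair is consistent; merging gives n ≡ 44 (mod 138), where 138 = lcm(6, 69).
gcd(138, 369) = 3 and 3 | (299 − 44), so the pair is consistent; merging gives n ≡ 8048 (mod 16974), where 16974 = lcm(138, 369).
The solution is unique modulo lcm(6, 69, 369) = 16974.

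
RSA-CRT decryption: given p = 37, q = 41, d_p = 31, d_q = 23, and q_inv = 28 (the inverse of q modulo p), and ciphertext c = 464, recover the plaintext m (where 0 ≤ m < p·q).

960

m₁ = c^(d_p) mod p: c ≡ 20 (mod 37), and 20^31 mod 37 = 35.
m₂ = c^(d_q) mod q: c ≡ 13 (mod 41), and 13^23 mod 41 = 17.
h = q_inv·(m₁ − m₂) mod p = 28·(35 − 17) mod 37 = 23.
m = m₂ + h·q = 17 + 23·41 = 960.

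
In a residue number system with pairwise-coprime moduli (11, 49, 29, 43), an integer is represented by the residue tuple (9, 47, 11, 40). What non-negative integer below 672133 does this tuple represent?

The moduli are pairwise coprime; N = 11·49·29·43 = 672133.
N/11 = 61103; 61103 ≡ 9 (mod 11); 9·5 ≡ 1, so inverse 5.
N/49 = 13717; 13717 ≡ 46 (mod 49); 46·16 ≡ 1, so inverse 16.
N/29 = 23177; 23177 ≡ 6 (mod 29); 6·5 ≡ 1, so inverse 5.
N/43 = 15631; 15631 ≡ 22 (mod 43); 22·2 ≡ 1, so inverse 2.
x ≡ 9·61103·5 + 47·13717·16 + 11·23177·5 + 40·15631·2 = 15590034.
15590034 mod 672133 = 130975.

130975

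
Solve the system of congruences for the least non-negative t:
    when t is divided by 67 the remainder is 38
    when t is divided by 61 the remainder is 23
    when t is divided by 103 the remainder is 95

The moduli are pairwise coprime; N = 67·61·103 = 420961.
N/67 = 6283; 6283 ≡ 52 (mod 67); 52·58 ≡ 1, so inverse 58.
N/61 = 6901; 6901 ≡ 8 (mod 61); 8·23 ≡ 1, so inverse 23.
N/103 = 4087; 4087 ≡ 70 (mod 103); 70·78 ≡ 1, so inverse 78.
t ≡ 38·6283·58 + 23·6901·23 + 95·4087·78 = 47783031.
47783031 mod 420961 = 214438.

214438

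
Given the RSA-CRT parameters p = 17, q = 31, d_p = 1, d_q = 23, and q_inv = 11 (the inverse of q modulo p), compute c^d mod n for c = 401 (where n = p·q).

333

m₁ = c^(d_p) mod p: c ≡ 10 (mod 17), and 10^1 mod 17 = 10.
m₂ = c^(d_q) mod q: c ≡ 29 (mod 31), and 29^23 mod 31 = 23.
h = q_inv·(m₁ − m₂) mod p = 11·(10 − 23) mod 17 = 10.
m = m₂ + h·q = 23 + 10·31 = 333.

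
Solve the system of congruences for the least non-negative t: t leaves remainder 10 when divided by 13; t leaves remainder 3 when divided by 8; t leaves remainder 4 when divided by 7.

179

The moduli are pairwise coprime; N = 13·8·7 = 728.
N/13 = 56; 56 ≡ 4 (mod 13); 4·10 ≡ 1, so inverse 10.
N/8 = 91; 91 ≡ 3 (mod 8); 3·3 ≡ 1, so inverse 3.
N/7 = 104; 104 ≡ 6 (mod 7); 6·6 ≡ 1, so inverse 6.
t ≡ 10·56·10 + 3·91·3 + 4·104·6 = 8915.
8915 mod 728 = 179.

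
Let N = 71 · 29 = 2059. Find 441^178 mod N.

Mod 71: 441 ≡ 15; by Fermat, exponent reduces to 178 mod 70 = 38; 15^38 ≡ 38 (mod 71).
Mod 29: 441 ≡ 6; by Fermat, exponent reduces to 178 mod 28 = 10; 6^10 ≡ 16 (mod 29).
Combine by CRT: x ≡ 38 (mod 71), x ≡ 16 (mod 29) ⇒ x ≡ 393 (mod 2059).

393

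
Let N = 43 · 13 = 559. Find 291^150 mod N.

441

Mod 43: 291 ≡ 33; by Fermat, exponent reduces to 150 mod 42 = 24; 33^24 ≡ 11 (mod 43).
Mod 13: 291 ≡ 5; by Fermat, exponent reduces to 150 mod 12 = 6; 5^6 ≡ 12 (mod 13).
Combine by CRT: x ≡ 11 (mod 43), x ≡ 12 (mod 13) ⇒ x ≡ 441 (mod 559).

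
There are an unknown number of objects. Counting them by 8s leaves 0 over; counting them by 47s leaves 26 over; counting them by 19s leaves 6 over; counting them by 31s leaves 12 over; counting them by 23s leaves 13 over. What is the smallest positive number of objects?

4722304

The moduli are pairwise coprime; M = 8·47·19·31·23 = 5093672.
M/8 = 636709; 636709 ≡ 5 (mod 8); 5·5 ≡ 1, so inverse 5.
M/47 = 108376; 108376 ≡ 41 (mod 47); 41·39 ≡ 1, so inverse 39.
M/19 = 268088; 268088 ≡ 17 (mod 19); 17·9 ≡ 1, so inverse 9.
M/31 = 164312; 164312 ≡ 12 (mod 31); 12·13 ≡ 1, so inverse 13.
M/23 = 221464; 221464 ≡ 20 (mod 23); 20·15 ≡ 1, so inverse 15.
N ≡ 0·636709·5 + 26·108376·39 + 6·268088·9 + 12·164312·13 + 13·221464·15 = 193188168.
193188168 mod 5093672 = 4722304.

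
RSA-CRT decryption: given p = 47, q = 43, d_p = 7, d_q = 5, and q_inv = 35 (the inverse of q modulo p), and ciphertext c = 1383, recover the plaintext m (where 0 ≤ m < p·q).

m₁ = c^(d_p) mod p: c ≡ 20 (mod 47), and 20^7 mod 47 = 26.
m₂ = c^(d_q) mod q: c ≡ 7 (mod 43), and 7^5 mod 43 = 37.
h = q_inv·(m₁ − m₂) mod p = 35·(26 − 37) mod 47 = 38.
m = m₂ + h·q = 37 + 38·43 = 1671.

1671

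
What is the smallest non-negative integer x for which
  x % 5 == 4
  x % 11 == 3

14

From x ≡ 4 (mod 5) write x = 4 + 5t. Substituting into x ≡ 3 (mod 11) gives 5t ≡ 10 (mod 11), and since 5⁻¹ ≡ 9 (mod 11), t ≡ 2. Hence x ≡ 4 + 5·2 = 14 (mod 55).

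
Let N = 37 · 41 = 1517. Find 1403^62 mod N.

1270

Mod 37: 1403 ≡ 34; by Fermat, exponent reduces to 62 mod 36 = 26; 34^26 ≡ 12 (mod 37).
Mod 41: 1403 ≡ 9; by Fermat, exponent reduces to 62 mod 40 = 22; 9^22 ≡ 40 (mod 41).
Combine by CRT: x ≡ 12 (mod 37), x ≡ 40 (mod 41) ⇒ x ≡ 1270 (mod 1517).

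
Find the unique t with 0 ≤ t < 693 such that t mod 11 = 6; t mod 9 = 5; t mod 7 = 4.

From t ≡ 6 (mod 11) write t = 6 + 11s. Substituting into t ≡ 5 (mod 9) gives 11s ≡ 8 (mod 9), and since 2⁻¹ ≡ 5 (mod 9), s ≡ 4. Hence t ≡ 6 + 11·4 = 50 (mod 99).
From t ≡ 50 (mod 99) write t = 50 + 99s. Substituting into t ≡ 4 (mod 7) gives 99s ≡ 3 (mod 7), and since 1⁻¹ ≡ 1 (mod 7), s ≡ 3. Hence t ≡ 50 + 99·3 = 347 (mod 693).

347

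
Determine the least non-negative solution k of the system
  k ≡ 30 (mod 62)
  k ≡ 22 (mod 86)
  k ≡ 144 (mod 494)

503036

Combine the congruences pairwise.
gcd(62, 86) = 2 and 2 | (22 − 30), so the pair is consistent; merging gives k ≡ 1828 (mod 2666), where 2666 = lcm(62, 86).
gcd(2666, 494) = 2 and 2 | (144 − 1828), so the pair is consistent; merging gives k ≡ 503036 (mod 658502), where 658502 = lcm(2666, 494).
The solution is unique modulo lcm(62, 86, 494) = 658502.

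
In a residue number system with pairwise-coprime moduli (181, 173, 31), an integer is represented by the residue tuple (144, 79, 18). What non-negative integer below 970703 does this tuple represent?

362687

Combine the congruences pairwise.
From x ≡ 144 (mod 181) write x = 144 + 181t. Substituting into x ≡ 79 (mod 173) gives 181t ≡ 108 (mod 173), and since 8⁻¹ ≡ 65 (mod 173), t ≡ 100. Hence x ≡ 144 + 181·100 = 18244 (mod 31313).
From x ≡ 18244 (mod 31313) write x = 18244 + 31313t. Substituting into x ≡ 18 (mod 31) gives 31313t ≡ 2 (mod 31), and since 3⁻¹ ≡ 21 (mod 31), t ≡ 11. Hence x ≡ 18244 + 31313·11 = 362687 (mod 970703).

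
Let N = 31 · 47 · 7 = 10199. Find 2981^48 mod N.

Mod 31: 2981 ≡ 5; by Fermat, exponent reduces to 48 mod 30 = 18; 5^18 ≡ 1 (mod 31).
Mod 47: 2981 ≡ 20; by Fermat, exponent reduces to 48 mod 46 = 2; 20^2 ≡ 24 (mod 47).
Mod 7: 2981 ≡ 6; since 6 | 48, by Fermat 6^48 ≡ 1 (mod 7).
Combine by CRT: x ≡ 1 (mod 31), x ≡ 24 (mod 47), x ≡ 1 (mod 7) ⇒ x ≡ 3690 (mod 10199).

3690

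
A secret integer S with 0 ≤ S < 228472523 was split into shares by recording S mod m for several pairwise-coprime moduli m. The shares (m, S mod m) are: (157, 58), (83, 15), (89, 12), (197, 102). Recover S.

157221271

From S ≡ 58 (mod 157) write S = 58 + 157t. Substituting into S ≡ 15 (mod 83) gives 157t ≡ 40 (mod 83), and since 74⁻¹ ≡ 46 (mod 83), t ≡ 14. Hence S ≡ 58 + 157·14 = 2256 (mod 13031).
From S ≡ 2256 (mod 13031) write S = 2256 + 13031t. Substituting into S ≡ 12 (mod 89) gives 13031t ≡ 70 (mod 89), and since 37⁻¹ ≡ 77 (mod 89), t ≡ 50. Hence S ≡ 2256 + 13031·50 = 653806 (mod 1159759).
From S ≡ 653806 (mod 1159759) write S = 653806 + 1159759t. Substituting into S ≡ 102 (mod 197) gives 1159759t ≡ 139 (mod 197), and since 20⁻¹ ≡ 69 (mod 197), t ≡ 135. Hence S ≡ 653806 + 1159759·135 = 157221271 (mod 228472523).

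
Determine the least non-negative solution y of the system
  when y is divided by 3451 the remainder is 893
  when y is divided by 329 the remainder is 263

gcd(3451, 329) = 7 and 7 | (263 − 893), so the pair is consistent; merging gives y ≡ 135482 (mod 162197), where 162197 = lcm(3451, 329).
The solution is unique modulo lcm(3451, 329) = 162197.

135482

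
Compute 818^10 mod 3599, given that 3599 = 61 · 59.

Mod 61: 818 ≡ 25; 25^10 ≡ 47 (mod 61).
Mod 59: 818 ≡ 51; 51^10 ≡ 57 (mod 59).
Combine by CRT: x ≡ 47 (mod 61), x ≡ 57 (mod 59) ⇒ x ≡ 352 (mod 3599).

352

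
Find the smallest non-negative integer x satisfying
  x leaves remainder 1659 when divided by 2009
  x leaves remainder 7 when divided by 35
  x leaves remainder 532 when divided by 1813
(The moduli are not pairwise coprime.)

gcd(2009, 35) = 7 and 7 | (7 − 1659), so the pair is consistent; merging gives x ≡ 5677 (mod 10045), where 10045 = lcm(2009, 35).
gcd(10045, 1813) = 49 and 49 | (532 − 5677), so the pair is consistent; merging gives x ≡ 45857 (mod 371665), where 371665 = lcm(10045, 1813).
The solution is unique modulo lcm(2009, 35, 1813) = 371665.

45857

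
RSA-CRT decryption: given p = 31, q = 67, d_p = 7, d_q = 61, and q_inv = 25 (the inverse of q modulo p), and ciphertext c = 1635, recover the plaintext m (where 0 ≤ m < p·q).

m₁ = c^(d_p) mod p: c ≡ 23 (mod 31), and 23^7 mod 31 = 29.
m₂ = c^(d_q) mod q: c ≡ 27 (mod 67), and 27^61 mod 67 = 43.
h = q_inv·(m₁ − m₂) mod p = 25·(29 − 43) mod 31 = 22.
m = m₂ + h·q = 43 + 22·67 = 1517.

1517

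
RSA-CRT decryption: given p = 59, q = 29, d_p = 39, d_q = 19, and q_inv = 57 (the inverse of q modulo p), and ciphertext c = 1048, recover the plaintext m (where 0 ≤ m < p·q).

1285

m₁ = c^(d_p) mod p: c ≡ 45 (mod 59), and 45^39 mod 59 = 46.
m₂ = c^(d_q) mod q: c ≡ 4 (mod 29), and 4^19 mod 29 = 9.
h = q_inv·(m₁ − m₂) mod p = 57·(46 − 9) mod 59 = 44.
m = m₂ + h·q = 9 + 44·29 = 1285.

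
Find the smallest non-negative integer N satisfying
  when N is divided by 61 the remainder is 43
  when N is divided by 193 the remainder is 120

From N ≡ 43 (mod 61) write N = 43 + 61t. Substituting into N ≡ 120 (mod 193) gives 61t ≡ 77 (mod 193), and since 61⁻¹ ≡ 19 (mod 193), t ≡ 112. Hence N ≡ 43 + 61·112 = 6875 (mod 11773).

6875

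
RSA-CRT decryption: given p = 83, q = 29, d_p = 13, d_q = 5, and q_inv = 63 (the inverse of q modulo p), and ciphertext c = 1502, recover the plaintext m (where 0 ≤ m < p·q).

m₁ = c^(d_p) mod p: c ≡ 8 (mod 83), and 8^13 mod 83 = 62.
m₂ = c^(d_q) mod q: c ≡ 23 (mod 29), and 23^5 mod 29 = 25.
h = q_inv·(m₁ − m₂) mod p = 63·(62 − 25) mod 83 = 7.
m = m₂ + h·q = 25 + 7·29 = 228.

228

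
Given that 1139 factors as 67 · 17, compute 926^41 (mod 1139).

620

Mod 67: 926 ≡ 55; 55^41 ≡ 17 (mod 67).
Mod 17: 926 ≡ 8; by Fermat, exponent reduces to 41 mod 16 = 9; 8^9 ≡ 8 (mod 17).
Combine by CRT: x ≡ 17 (mod 67), x ≡ 8 (mod 17) ⇒ x ≡ 620 (mod 1139).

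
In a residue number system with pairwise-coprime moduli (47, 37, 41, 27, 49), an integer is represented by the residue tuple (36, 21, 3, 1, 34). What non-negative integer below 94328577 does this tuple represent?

68484394

The moduli are pairwise coprime; N = 47·37·41·27·49 = 94328577.
N/47 = 2006991; 2006991 ≡ 44 (mod 47); 44·31 ≡ 1, so inverse 31.
N/37 = 2549421; 2549421 ≡ 10 (mod 37); 10·26 ≡ 1, so inverse 26.
N/41 = 2300697; 2300697 ≡ 23 (mod 41); 23·25 ≡ 1, so inverse 25.
N/27 = 3493651; 3493651 ≡ 13 (mod 27); 13·25 ≡ 1, so inverse 25.
N/49 = 1925073; 1925073 ≡ 10 (mod 49); 10·5 ≡ 1, so inverse 5.
x ≡ 36·2006991·31 + 21·2549421·26 + 3·2300697·25 + 1·3493651·25 + 34·1925073·5 = 4218941782.
4218941782 mod 94328577 = 68484394.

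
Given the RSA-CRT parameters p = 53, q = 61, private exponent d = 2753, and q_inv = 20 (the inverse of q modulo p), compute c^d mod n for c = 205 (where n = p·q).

d_p = d mod (p−1) = 2753 mod 52 = 49; d_q = d mod (q−1) = 53.
m₁ = c^(d_p) mod p: c ≡ 46 (mod 53), and 46^49 mod 53 = 36.
m₂ = c^(d_q) mod q: c ≡ 22 (mod 61), and 22^53 mod 61 = 12.
h = q_inv·(m₁ − m₂) mod p = 20·(36 − 12) mod 53 = 3.
m = m₂ + h·q = 12 + 3·61 = 195.

195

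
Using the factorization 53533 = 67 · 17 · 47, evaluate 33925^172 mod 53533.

16231

Mod 67: 33925 ≡ 23; by Fermat, exponent reduces to 172 mod 66 = 40; 23^40 ≡ 17 (mod 67).
Mod 17: 33925 ≡ 10; by Fermat, exponent reduces to 172 mod 16 = 12; 10^12 ≡ 13 (mod 17).
Mod 47: 33925 ≡ 38; by Fermat, exponent reduces to 172 mod 46 = 34; 38^34 ≡ 16 (mod 47).
Combine by CRT: x ≡ 17 (mod 67), x ≡ 13 (mod 17), x ≡ 16 (mod 47) ⇒ x ≡ 16231 (mod 53533).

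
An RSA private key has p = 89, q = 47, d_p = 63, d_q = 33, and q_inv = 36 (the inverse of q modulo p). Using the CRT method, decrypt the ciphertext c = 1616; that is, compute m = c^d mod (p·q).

m₁ = c^(d_p) mod p: c ≡ 14 (mod 89), and 14^63 mod 89 = 26.
m₂ = c^(d_q) mod q: c ≡ 18 (mod 47), and 18^33 mod 47 = 24.
h = q_inv·(m₁ − m₂) mod p = 36·(26 − 24) mod 89 = 72.
m = m₂ + h·q = 24 + 72·47 = 3408.

3408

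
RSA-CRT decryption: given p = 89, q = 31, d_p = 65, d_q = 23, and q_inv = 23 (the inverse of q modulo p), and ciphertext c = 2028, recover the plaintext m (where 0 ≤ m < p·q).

2256

m₁ = c^(d_p) mod p: c ≡ 70 (mod 89), and 70^65 mod 89 = 31.
m₂ = c^(d_q) mod q: c ≡ 13 (mod 31), and 13^23 mod 31 = 24.
h = q_inv·(m₁ − m₂) mod p = 23·(31 − 24) mod 89 = 72.
m = m₂ + h·q = 24 + 72·31 = 2256.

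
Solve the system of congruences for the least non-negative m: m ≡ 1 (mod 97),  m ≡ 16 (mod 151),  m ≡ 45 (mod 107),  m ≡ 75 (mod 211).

The moduli are pairwise coprime; N = 97·151·107·211 = 330685319.
N/97 = 3409127; 3409127 ≡ 62 (mod 97); 62·36 ≡ 1, so inverse 36.
N/151 = 2189969; 2189969 ≡ 16 (mod 151); 16·85 ≡ 1, so inverse 85.
N/107 = 3090517; 3090517 ≡ 36 (mod 107); 36·3 ≡ 1, so inverse 3.
N/211 = 1567229; 1567229 ≡ 132 (mod 211); 132·8 ≡ 1, so inverse 8.
m ≡ 1·3409127·36 + 16·2189969·85 + 45·3090517·3 + 75·1567229·8 = 4458643607.
4458643607 mod 330685319 = 159734460.

159734460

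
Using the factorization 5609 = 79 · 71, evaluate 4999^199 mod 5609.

890

Mod 79: 4999 ≡ 22; by Fermat, exponent reduces to 199 mod 78 = 43; 22^43 ≡ 21 (mod 79).
Mod 71: 4999 ≡ 29; by Fermat, exponent reduces to 199 mod 70 = 59; 29^59 ≡ 38 (mod 71).
Combine by CRT: x ≡ 21 (mod 79), x ≡ 38 (mod 71) ⇒ x ≡ 890 (mod 5609).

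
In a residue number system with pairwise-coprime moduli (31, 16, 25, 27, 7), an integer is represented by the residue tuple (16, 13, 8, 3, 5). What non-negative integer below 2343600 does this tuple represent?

From x ≡ 16 (mod 31) write x = 16 + 31t. Substituting into x ≡ 13 (mod 16) gives 31t ≡ 13 (mod 16), and since 15⁻¹ ≡ 15 (mod 16), t ≡ 3. Hence x ≡ 16 + 31·3 = 109 (mod 496).
From x ≡ 109 (mod 496) write x = 109 + 496t. Substituting into x ≡ 8 (mod 25) gives 496t ≡ 24 (mod 25), and since 21⁻¹ ≡ 6 (mod 25), t ≡ 19. Hence x ≡ 109 + 496·19 = 9533 (mod 12400).
From x ≡ 9533 (mod 12400) write x = 9533 + 12400t. Substituting into x ≡ 3 (mod 27) gives 12400t ≡ 1 (mod 27), and since 7⁻¹ ≡ 4 (mod 27), t ≡ 4. Hence x ≡ 9533 + 12400·4 = 59133 (mod 334800).
From x ≡ 59133 (mod 334800) write x = 59133 + 334800t. Substituting into x ≡ 5 (mod 7) gives 334800t ≡ 1 (mod 7), and since 4⁻¹ ≡ 2 (mod 7), t ≡ 2. Hence x ≡ 59133 + 334800·2 = 728733 (mod 2343600).

728733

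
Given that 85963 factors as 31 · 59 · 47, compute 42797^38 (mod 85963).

83253

Mod 31: 42797 ≡ 17; by Fermat, exponent reduces to 38 mod 30 = 8; 17^8 ≡ 18 (mod 31).
Mod 59: 42797 ≡ 22; 22^38 ≡ 4 (mod 59).
Mod 47: 42797 ≡ 27; 27^38 ≡ 16 (mod 47).
Combine by CRT: x ≡ 18 (mod 31), x ≡ 4 (mod 59), x ≡ 16 (mod 47) ⇒ x ≡ 83253 (mod 85963).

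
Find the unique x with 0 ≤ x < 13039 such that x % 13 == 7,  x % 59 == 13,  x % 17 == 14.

The moduli are pairwise coprime; N = 13·59·17 = 13039.
N/13 = 1003; 1003 ≡ 2 (mod 13); 2·7 ≡ 1, so inverse 7.
N/59 = 221; 221 ≡ 44 (mod 59); 44·55 ≡ 1, so inverse 55.
N/17 = 767; 767 ≡ 2 (mod 17); 2·9 ≡ 1, so inverse 9.
x ≡ 7·1003·7 + 13·221·55 + 14·767·9 = 303804.
303804 mod 13039 = 3907.

3907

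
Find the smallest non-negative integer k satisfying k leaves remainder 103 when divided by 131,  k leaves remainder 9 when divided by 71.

From k ≡ 103 (mod 131) write k = 103 + 131t. Substituting into k ≡ 9 (mod 71) gives 131t ≡ 48 (mod 71), and since 60⁻¹ ≡ 58 (mod 71), t ≡ 15. Hence k ≡ 103 + 131·15 = 2068 (mod 9301).

2068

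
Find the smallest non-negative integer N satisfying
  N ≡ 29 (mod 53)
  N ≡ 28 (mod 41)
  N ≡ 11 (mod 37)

63947

The moduli are pairwise coprime; M = 53·41·37 = 80401.
M/53 = 1517; 1517 ≡ 33 (mod 53); 33·45 ≡ 1, so inverse 45.
M/41 = 1961; 1961 ≡ 34 (mod 41); 34·35 ≡ 1, so inverse 35.
M/37 = 2173; 2173 ≡ 27 (mod 37); 27·11 ≡ 1, so inverse 11.
N ≡ 29·1517·45 + 28·1961·35 + 11·2173·11 = 4164398.
4164398 mod 80401 = 63947.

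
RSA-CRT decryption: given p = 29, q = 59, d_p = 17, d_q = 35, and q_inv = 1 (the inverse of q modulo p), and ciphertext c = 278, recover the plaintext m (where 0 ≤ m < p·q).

452

m₁ = c^(d_p) mod p: c ≡ 17 (mod 29), and 17^17 mod 29 = 17.
m₂ = c^(d_q) mod q: c ≡ 42 (mod 59), and 42^35 mod 59 = 39.
h = q_inv·(m₁ − m₂) mod p = 1·(17 − 39) mod 29 = 7.
m = m₂ + h·q = 39 + 7·59 = 452.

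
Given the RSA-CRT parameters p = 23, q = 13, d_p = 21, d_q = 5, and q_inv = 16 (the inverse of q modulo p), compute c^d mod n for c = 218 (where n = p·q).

m₁ = c^(d_p) mod p: c ≡ 11 (mod 23), and 11^21 mod 23 = 21.
m₂ = c^(d_q) mod q: c ≡ 10 (mod 13), and 10^5 mod 13 = 4.
h = q_inv·(m₁ − m₂) mod p = 16·(21 − 4) mod 23 = 19.
m = m₂ + h·q = 4 + 19·13 = 251.

251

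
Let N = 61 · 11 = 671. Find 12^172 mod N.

Mod 61: 12 ≡ 12; by Fermat, exponent reduces to 172 mod 60 = 52; 12^52 ≡ 42 (mod 61).
Mod 11: 12 ≡ 1; by Fermat, exponent reduces to 172 mod 10 = 2; 1^2 ≡ 1 (mod 11).
Combine by CRT: x ≡ 42 (mod 61), x ≡ 1 (mod 11) ⇒ x ≡ 408 (mod 671).

408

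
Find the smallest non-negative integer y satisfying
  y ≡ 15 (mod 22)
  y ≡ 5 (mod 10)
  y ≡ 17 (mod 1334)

62715

gcd(22, 10) = 2 and 2 | (5 − 15), so the pair is consistent; merging gives y ≡ 15 (mod 110), where 110 = lcm(22, 10).
gcd(110, 1334) = 2 and 2 | (17 − 15), so the pair is consistent; merging gives y ≡ 62715 (mod 73370), where 73370 = lcm(110, 1334).
The solution is unique modulo lcm(22, 10, 1334) = 73370.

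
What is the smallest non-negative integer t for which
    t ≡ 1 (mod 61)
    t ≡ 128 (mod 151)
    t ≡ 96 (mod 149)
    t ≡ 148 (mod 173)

The moduli are pairwise coprime; N = 61·151·149·173 = 237431947.
N/61 = 3892327; 3892327 ≡ 39 (mod 61); 39·36 ≡ 1, so inverse 36.
N/151 = 1572397; 1572397 ≡ 34 (mod 151); 34·40 ≡ 1, so inverse 40.
N/149 = 1593503; 1593503 ≡ 97 (mod 149); 97·106 ≡ 1, so inverse 106.
N/173 = 1372439; 1372439 ≡ 30 (mod 173); 30·75 ≡ 1, so inverse 75.
t ≡ 1·3892327·36 + 128·1572397·40 + 96·1593503·106 + 148·1372439·75 = 39640355840.
39640355840 mod 237431947 = 226652638.

226652638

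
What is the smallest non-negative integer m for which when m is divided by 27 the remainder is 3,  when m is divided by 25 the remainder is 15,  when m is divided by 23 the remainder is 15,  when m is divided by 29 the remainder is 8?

The moduli are pairwise coprime; N = 27·25·23·29 = 450225.
N/27 = 16675; 16675 ≡ 16 (mod 27); 16·22 ≡ 1, so inverse 22.
N/25 = 18009; 18009 ≡ 9 (mod 25); 9·14 ≡ 1, so inverse 14.
N/23 = 19575; 19575 ≡ 2 (mod 23); 2·12 ≡ 1, so inverse 12.
N/29 = 15525; 15525 ≡ 10 (mod 29); 10·3 ≡ 1, so inverse 3.
m ≡ 3·16675·22 + 15·18009·14 + 15·19575·12 + 8·15525·3 = 8778540.
8778540 mod 450225 = 224265.

224265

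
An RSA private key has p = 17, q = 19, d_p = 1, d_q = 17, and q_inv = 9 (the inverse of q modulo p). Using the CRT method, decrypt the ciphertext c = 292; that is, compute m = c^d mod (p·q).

258

m₁ = c^(d_p) mod p: c ≡ 3 (mod 17), and 3^1 mod 17 = 3.
m₂ = c^(d_q) mod q: c ≡ 7 (mod 19), and 7^17 mod 19 = 11.
h = q_inv·(m₁ − m₂) mod p = 9·(3 − 11) mod 17 = 13.
m = m₂ + h·q = 11 + 13·19 = 258.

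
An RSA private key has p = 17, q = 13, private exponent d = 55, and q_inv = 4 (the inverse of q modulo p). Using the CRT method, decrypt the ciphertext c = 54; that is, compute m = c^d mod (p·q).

d_p = d mod (p−1) = 55 mod 16 = 7; d_q = d mod (q−1) = 7.
m₁ = c^(d_p) mod p: c ≡ 3 (mod 17), and 3^7 mod 17 = 11.
m₂ = c^(d_q) mod q: c ≡ 2 (mod 13), and 2^7 mod 13 = 11.
h = q_inv·(m₁ − m₂) mod p = 4·(11 − 11) mod 17 = 0.
m = m₂ + h·q = 11 + 0·13 = 11.

11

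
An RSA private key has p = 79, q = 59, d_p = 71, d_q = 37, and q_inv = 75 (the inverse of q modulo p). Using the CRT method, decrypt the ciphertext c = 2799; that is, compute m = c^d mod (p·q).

205

m₁ = c^(d_p) mod p: c ≡ 34 (mod 79), and 34^71 mod 79 = 47.
m₂ = c^(d_q) mod q: c ≡ 26 (mod 59), and 26^37 mod 59 = 28.
h = q_inv·(m₁ − m₂) mod p = 75·(47 − 28) mod 79 = 3.
m = m₂ + h·q = 28 + 3·59 = 205.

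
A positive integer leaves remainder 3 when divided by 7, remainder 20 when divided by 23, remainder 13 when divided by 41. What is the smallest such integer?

The moduli are pairwise coprime; N = 7·23·41 = 6601.
N/7 = 943; 943 ≡ 5 (mod 7); 5·3 ≡ 1, so inverse 3.
N/23 = 287; 287 ≡ 11 (mod 23); 11·21 ≡ 1, so inverse 21.
N/41 = 161; 161 ≡ 38 (mod 41); 38·27 ≡ 1, so inverse 27.
a ≡ 3·943·3 + 20·287·21 + 13·161·27 = 185538.
185538 mod 6601 = 710.

710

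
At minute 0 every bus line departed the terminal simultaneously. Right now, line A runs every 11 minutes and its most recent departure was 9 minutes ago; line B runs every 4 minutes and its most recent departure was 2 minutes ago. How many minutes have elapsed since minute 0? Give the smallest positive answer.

42

From t ≡ 9 (mod 11) write t = 9 + 11s. Substituting into t ≡ 2 (mod 4) gives 11s ≡ 1 (mod 4), and since 3⁻¹ ≡ 3 (mod 4), s ≡ 3. Hence t ≡ 9 + 11·3 = 42 (mod 44).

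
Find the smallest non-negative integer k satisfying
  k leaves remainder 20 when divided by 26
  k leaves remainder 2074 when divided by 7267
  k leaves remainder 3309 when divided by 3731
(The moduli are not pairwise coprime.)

Combine the congruences pairwise.
gcd(26, 7267) = 13 and 13 | (2074 − 20), so the pair is consistent; merging gives k ≡ 2074 (mod 14534), where 14534 = lcm(26, 7267).
gcd(14534, 3731) = 13 and 13 | (3309 − 2074), so the pair is consistent; merging gives k ≡ 3432098 (mod 4171258), where 4171258 = lcm(14534, 3731).
The solution is unique modulo lcm(26, 7267, 3731) = 4171258.

3432098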